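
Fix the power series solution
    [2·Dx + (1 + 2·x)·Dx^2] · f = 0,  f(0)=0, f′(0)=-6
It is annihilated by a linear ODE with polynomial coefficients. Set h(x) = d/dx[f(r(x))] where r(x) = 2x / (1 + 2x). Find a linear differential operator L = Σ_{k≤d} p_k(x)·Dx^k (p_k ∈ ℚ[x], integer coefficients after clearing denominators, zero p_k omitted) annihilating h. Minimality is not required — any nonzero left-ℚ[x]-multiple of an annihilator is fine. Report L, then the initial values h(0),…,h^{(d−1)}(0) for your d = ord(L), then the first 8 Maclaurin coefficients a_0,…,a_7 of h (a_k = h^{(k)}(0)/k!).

L = (8 + 24·x) + (1 + 8·x + 12·x^2)·Dx  (order 1).
h: a_k = -12, 96, -624, 3840, -23232, 139776, -839424, 5038080, …
ICs: h(0) = -12.

f: a_k = 0, -6, 6, -8, 12, -96/5, 32, -384/7, …
Change of var in L_f (x↦r) gives L₀.
Derive L from L₀ (diff closure).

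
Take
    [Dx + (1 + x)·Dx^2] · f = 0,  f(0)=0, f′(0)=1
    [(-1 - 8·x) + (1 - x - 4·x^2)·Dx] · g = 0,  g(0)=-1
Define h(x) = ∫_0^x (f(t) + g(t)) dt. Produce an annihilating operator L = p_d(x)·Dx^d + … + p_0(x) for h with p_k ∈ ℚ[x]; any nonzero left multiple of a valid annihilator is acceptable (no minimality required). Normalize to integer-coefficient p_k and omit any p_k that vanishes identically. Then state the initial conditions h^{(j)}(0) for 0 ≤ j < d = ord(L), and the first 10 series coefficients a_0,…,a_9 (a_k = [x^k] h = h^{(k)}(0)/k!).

L = (-74 - 562·x - 1120·x^2 - 1728·x^3 - 768·x^4)·Dx^2 + (-52 - 576·x - 1636·x^2 - 3264·x^3 - 3488·x^4 - 1280·x^5)·Dx^3 + (11 + 41·x + 53·x^2 - 185·x^3 - 704·x^4 - 752·x^5 - 256·x^6)·Dx^4  (order 4).
h: a_k = 0, -1, 0, -11/6, -13/6, -117/20, -54/5, -1087/42, -1543/28, -3107/24, …
ICs: h(0) = 0, h′(0) = -1, h′′(0) = 0, h′′′(0) = -11.

f: a_k = 0, 1, -1/2, 1/3, -1/4, 1/5, -1/6, 1/7, -1/8, 1/9, …
g: a_k = -1, -1, -5, -9, -29, -65, -181, -441, -1165, -2929, …
h₀=f+g: left-lcm gives L₀, ord ≤ 3.
h=∫h₀ ⇒ L = L₀·Dx.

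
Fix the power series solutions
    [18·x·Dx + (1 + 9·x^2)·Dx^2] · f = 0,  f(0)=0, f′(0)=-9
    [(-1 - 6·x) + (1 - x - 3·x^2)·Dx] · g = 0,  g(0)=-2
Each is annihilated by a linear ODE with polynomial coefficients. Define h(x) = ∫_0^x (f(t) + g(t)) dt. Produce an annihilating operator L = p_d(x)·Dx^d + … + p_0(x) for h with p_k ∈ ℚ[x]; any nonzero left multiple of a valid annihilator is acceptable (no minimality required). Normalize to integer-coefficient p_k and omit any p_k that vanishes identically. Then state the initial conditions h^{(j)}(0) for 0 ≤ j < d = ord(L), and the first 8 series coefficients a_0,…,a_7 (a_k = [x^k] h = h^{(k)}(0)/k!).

f: a_k = 0, -9, 0, 27, 0, -729/5, 0, 6561/7, …
g: a_k = -2, -2, -8, -14, -38, -80, -194, -434, …
L₀ := lclm(L_f,L_g); ord L₀ ≤ 2+1.
h=∫₀ˣh₀: take L = L₀·Dx.
L = (72 - 288·x - 4428·x^2 - 9720·x^3 - 33534·x^4 - 13122·x^6)·Dx^2 + (-30 - 180·x - 144·x^2 - 1728·x^3 - 9153·x^4 - 23814·x^5 - 2187·x^6 - 13122·x^7)·Dx^3 + (4 + 14·x + 114·x^2 - 36·x^3 + 459·x^4 - 1539·x^5 - 2430·x^6 - 729·x^7 - 2187·x^8)·Dx^4  (order 4).
h: a_k = 0, -2, -11/2, -8/3, 13/4, -38/5, -1129/30, -194/7, …
ICs: h(0) = 0, h′(0) = -2, h′′(0) = -11, h′′′(0) = -16.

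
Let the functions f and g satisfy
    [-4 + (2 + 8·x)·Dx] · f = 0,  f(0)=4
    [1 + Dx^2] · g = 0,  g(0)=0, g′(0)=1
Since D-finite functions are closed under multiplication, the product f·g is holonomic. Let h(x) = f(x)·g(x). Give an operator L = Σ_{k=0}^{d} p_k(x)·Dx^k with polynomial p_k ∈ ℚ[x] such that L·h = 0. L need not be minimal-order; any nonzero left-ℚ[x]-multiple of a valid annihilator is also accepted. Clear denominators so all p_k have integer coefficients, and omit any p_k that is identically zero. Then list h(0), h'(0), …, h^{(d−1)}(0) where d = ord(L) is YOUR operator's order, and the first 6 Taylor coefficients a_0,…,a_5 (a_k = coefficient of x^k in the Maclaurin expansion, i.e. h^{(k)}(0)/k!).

f: a_k = 4, 8, -8, 16, -40, 112, …
g: a_k = 0, 1, 0, -1/6, 0, 1/120, …
h₀=f·g: eliminate ⇒ L₀, order ≤ 1·2.
L = (13 + 8·x + 16·x^2) + (-4 - 16·x)·Dx + (1 + 8·x + 16·x^2)·Dx^2  (order 2).
h: a_k = 0, 4, 8, -26/3, 44/3, -1159/30, …
ICs: h(0) = 0, h′(0) = 4.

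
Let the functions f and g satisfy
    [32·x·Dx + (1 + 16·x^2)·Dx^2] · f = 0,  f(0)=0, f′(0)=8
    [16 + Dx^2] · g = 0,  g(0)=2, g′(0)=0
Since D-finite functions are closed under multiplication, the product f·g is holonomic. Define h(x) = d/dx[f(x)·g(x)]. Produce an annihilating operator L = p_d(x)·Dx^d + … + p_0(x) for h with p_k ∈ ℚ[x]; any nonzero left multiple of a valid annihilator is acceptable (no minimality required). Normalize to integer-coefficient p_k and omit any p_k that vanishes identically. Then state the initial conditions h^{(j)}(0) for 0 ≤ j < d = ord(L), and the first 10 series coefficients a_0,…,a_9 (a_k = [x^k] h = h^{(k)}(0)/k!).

L = (14080 + 602112·x^2 + 15106048·x^4 + 50331648·x^6 + 100663296·x^8 + 268435456·x^10 + 2147483648·x^12) + (8704·x + 581632·x^3 + 9175040·x^5 + 41943040·x^7 + 167772160·x^9 + 536870912·x^11)·Dx + (960 + 43520·x^2 + 1093632·x^4 + 4849664·x^6 + 16777216·x^8 + 67108864·x^10 + 268435456·x^12)·Dx^2 + (544·x + 36352·x^3 + 573440·x^5 + 2621440·x^7 + 10485760·x^9 + 33554432·x^11)·Dx^3 + (5 + 368·x^2 + 9344·x^4 + 106496·x^6 + 655360·x^8 + 3145728·x^10 + 8388608·x^12)·Dx^4  (order 4).
h: a_k = 16, 0, -640, 0, 25088/3, 0, -5328896/45, 0, 189620224/105, 0, …
ICs: h(0) = 16, h′(0) = 0, h′′(0) = -1280, h′′′(0) = 0.

f: a_k = 0, 8, 0, -128/3, 0, 2048/5, 0, -32768/7, 0, 524288/9, …
g: a_k = 2, 0, -16, 0, 64/3, 0, -512/45, 0, 1024/315, 0, …
f·g: L₀ = L_f ⊗_s L_g, ord ≤ 2·2.
Differentiate: ansatz ord ≤ ord L₀ ⇒ L.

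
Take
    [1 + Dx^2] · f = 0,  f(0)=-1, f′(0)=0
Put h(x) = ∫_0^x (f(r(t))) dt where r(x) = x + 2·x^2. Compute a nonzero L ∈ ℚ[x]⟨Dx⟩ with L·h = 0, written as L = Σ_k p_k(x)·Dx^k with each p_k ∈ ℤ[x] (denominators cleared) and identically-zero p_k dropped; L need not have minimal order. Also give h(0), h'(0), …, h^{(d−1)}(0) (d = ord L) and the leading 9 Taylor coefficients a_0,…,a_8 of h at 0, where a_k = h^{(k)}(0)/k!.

f: a_k = -1, 0, 1/2, 0, -1/24, 0, 1/720, 0, -1/40320, …
Change of var in L_f (x↦r) gives L₀.
∫: right-multiply L₀ by Dx.
L = (1 + 12·x + 48·x^2 + 64·x^3)·Dx - 4·Dx^2 + (1 + 4·x)·Dx^3  (order 3).
h: a_k = 0, -1, 0, 1/6, 1/2, 47/120, -1/18, -719/5040, -79/480, …
ICs: h(0) = 0, h′(0) = -1, h′′(0) = 0.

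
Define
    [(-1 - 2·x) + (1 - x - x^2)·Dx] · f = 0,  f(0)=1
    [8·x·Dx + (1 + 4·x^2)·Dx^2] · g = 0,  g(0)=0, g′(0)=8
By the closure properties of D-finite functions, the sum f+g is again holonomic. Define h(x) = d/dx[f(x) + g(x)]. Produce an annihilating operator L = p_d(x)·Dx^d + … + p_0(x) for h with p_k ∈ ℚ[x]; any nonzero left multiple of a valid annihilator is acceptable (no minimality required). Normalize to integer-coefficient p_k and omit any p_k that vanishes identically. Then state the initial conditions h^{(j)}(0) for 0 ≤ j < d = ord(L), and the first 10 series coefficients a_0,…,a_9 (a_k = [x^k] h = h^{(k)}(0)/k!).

L = (-16 + 64·x + 400·x^2 + 576·x^3 + 696·x^4 + 96·x^6) + (13 + 24·x + 22·x^2 + 204·x^3 + 548·x^4 + 488·x^5 + 48·x^6 + 96·x^7)·Dx + (-2 - 5·x - 14·x^2 + 2·x^3 - 13·x^4 + 92·x^5 + 48·x^6 + 16·x^7 + 16·x^8)·Dx^2  (order 2).
h: a_k = 9, 4, -23, 20, 168, 78, -365, 272, 2543, 890, …
ICs: h(0) = 9, h′(0) = 4.

f: a_k = 1, 1, 2, 3, 5, 8, 13, 21, 34, 55, …
g: a_k = 0, 8, 0, -32/3, 0, 128/5, 0, -512/7, 0, 2048/9, …
Weyl lclm of L_f,L_g ⇒ L₀ (ord ≤ 3).
Derive L from L₀ (diff closure).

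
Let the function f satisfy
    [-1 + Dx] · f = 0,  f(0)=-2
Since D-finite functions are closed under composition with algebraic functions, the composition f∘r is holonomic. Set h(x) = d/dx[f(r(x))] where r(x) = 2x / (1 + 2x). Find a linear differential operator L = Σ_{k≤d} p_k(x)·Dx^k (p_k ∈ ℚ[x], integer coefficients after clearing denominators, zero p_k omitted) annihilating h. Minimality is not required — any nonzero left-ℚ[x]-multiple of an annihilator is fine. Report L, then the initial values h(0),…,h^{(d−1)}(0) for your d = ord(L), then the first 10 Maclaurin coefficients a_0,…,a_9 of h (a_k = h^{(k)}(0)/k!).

L = (-2 - 8·x) + (-1 - 4·x - 4·x^2)·Dx  (order 1).
h: a_k = -4, 8, -8, -16/3, 152/3, -2416/15, 17456/45, -250912/315, 452152/315, -6340336/2835, …
ICs: h(0) = -4.

f: a_k = -2, -2, -1, -1/3, -1/12, -1/60, -1/360, -1/2520, -1/20160, -1/181440, …
h₀=f(r): pull back L_f along r ⇒ L₀.
h₀' ⇒ L via d/dx closure of L₀.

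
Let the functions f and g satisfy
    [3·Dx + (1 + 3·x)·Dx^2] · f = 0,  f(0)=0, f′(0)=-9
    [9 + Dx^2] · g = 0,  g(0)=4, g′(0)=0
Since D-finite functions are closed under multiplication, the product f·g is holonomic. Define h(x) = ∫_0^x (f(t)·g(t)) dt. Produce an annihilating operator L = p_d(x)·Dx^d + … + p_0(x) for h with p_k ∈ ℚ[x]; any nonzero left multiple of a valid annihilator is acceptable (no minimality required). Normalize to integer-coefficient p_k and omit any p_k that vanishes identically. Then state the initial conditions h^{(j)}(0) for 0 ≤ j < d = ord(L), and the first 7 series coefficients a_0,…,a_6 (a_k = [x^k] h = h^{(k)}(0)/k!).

L = (-81 + 486·x + 4617·x^2 + 11664·x^3 + 8748·x^4)·Dx + (36 + 540·x + 1944·x^2 + 1944·x^3)·Dx^2 + (180·x + 1134·x^2 + 2592·x^3 + 1944·x^4)·Dx^3 + (4 + 60·x + 216·x^2 + 216·x^3)·Dx^4 + (1 + 14·x + 69·x^2 + 144·x^3 + 108·x^4)·Dx^5  (order 5).
h: a_k = 0, 0, -18, 18, 27/2, 0, -729/20, …
ICs: h(0) = 0, h′(0) = 0, h′′(0) = -36, h′′′(0) = 108, h′′′′(0) = 324.

f: a_k = 0, -9, 27/2, -27, 243/4, -729/5, 729/2, …
g: a_k = 4, 0, -18, 0, 27/2, 0, -81/20, …
Sym-product of L_f,L_g gives L₀ (≤ ord 4).
h=∫h₀ ⇒ L = L₀·Dx.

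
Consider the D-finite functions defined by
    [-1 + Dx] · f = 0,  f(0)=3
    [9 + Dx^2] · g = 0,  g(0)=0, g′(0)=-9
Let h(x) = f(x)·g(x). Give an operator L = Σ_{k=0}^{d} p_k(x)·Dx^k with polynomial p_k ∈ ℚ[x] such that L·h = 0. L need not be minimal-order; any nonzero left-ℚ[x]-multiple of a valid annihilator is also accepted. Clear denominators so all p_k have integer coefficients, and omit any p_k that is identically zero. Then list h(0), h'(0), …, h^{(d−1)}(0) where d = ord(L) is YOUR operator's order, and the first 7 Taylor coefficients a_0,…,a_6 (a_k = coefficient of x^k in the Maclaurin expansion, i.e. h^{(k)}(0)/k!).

f: a_k = 3, 3, 3/2, 1/2, 1/8, 1/40, 1/240, …
g: a_k = 0, -9, 0, 27/2, 0, -243/40, 0, …
L₀ := L_f ⊗_s L_g (sym. prod.), ord ≤ 2.
L = 10 - 2·Dx + Dx^2  (order 2).
h: a_k = 0, -27, -27, 27, 36, 9/10, -117/10, …
ICs: h(0) = 0, h′(0) = -27.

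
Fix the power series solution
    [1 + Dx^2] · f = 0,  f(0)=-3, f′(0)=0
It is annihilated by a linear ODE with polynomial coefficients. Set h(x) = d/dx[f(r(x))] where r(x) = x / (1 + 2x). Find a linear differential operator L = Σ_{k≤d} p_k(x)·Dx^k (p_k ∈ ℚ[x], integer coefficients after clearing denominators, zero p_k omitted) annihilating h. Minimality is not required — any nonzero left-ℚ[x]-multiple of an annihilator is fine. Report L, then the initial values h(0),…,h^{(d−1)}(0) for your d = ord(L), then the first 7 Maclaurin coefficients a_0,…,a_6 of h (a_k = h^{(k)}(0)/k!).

L = (25 + 96·x + 96·x^2) + (12 + 72·x + 144·x^2 + 96·x^3)·Dx + (1 + 8·x + 24·x^2 + 32·x^3 + 16·x^4)·Dx^2  (order 2).
h: a_k = 0, 3, -18, 143/2, -235, 27601/40, -37527/20, …
ICs: h(0) = 0, h′(0) = 3.

f: a_k = -3, 0, 3/2, 0, -1/8, 0, 1/240, …
Change of var in L_f (x↦r) gives L₀.
Differentiate: ansatz ord ≤ ord L₀ ⇒ L.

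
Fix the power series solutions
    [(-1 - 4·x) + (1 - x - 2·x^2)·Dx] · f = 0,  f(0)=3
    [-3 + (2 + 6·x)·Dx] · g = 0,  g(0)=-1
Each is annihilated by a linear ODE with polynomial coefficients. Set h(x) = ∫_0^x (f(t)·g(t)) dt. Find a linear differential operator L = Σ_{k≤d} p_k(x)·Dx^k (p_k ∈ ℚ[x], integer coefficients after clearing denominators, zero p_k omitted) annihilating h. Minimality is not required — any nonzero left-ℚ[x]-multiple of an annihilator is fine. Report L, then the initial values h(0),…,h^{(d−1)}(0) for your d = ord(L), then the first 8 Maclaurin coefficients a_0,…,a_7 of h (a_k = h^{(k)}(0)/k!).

f: a_k = 3, 3, 9, 15, 33, 63, 129, 255, …
g: a_k = -1, -3/2, 9/8, -27/16, 405/128, -1701/256, 15309/1024, -72171/2048, …
h₀=f·g: eliminate ⇒ L₀, order ≤ 1·1.
h=∫h₀ ⇒ L = L₀·Dx.
L = (5 + 11·x + 18·x^2)·Dx + (-2 - 4·x + 10·x^2 + 12·x^3)·Dx^2  (order 2).
h: a_k = 0, -3, -15/4, -27/8, -483/64, -5241/640, -10347/512, -162093/7168, …
ICs: h(0) = 0, h′(0) = -3.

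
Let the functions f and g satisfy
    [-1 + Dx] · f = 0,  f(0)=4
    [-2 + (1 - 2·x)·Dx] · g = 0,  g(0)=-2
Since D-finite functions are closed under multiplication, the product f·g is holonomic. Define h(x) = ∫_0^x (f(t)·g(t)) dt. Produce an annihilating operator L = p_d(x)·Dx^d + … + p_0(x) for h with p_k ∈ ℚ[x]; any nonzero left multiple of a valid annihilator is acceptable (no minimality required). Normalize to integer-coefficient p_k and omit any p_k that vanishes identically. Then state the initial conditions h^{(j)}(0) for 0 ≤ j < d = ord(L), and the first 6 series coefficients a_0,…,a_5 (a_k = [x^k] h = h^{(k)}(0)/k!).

L = (3 - 2·x)·Dx + (-1 + 2·x)·Dx^2  (order 2).
h: a_k = 0, -8, -12, -52/3, -79/3, -211/5, …
ICs: h(0) = 0, h′(0) = -8.

f: a_k = 4, 4, 2, 2/3, 1/6, 1/30, …
g: a_k = -2, -4, -8, -16, -32, -64, …
L₀ := L_f ⊗_s L_g (sym. prod.), ord ≤ 1.
h=∫h₀ ⇒ L = L₀·Dx.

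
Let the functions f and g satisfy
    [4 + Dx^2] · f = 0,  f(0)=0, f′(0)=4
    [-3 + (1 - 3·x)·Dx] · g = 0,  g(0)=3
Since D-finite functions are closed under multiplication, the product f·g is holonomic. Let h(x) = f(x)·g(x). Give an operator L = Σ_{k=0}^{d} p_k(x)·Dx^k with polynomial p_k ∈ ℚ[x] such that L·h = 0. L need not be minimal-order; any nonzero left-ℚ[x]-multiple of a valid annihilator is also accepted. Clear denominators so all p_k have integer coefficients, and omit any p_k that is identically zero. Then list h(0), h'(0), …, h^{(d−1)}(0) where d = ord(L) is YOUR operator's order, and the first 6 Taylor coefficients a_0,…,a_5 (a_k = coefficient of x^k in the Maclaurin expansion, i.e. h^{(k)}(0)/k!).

L = (-4 + 12·x) + 6·Dx + (-1 + 3·x)·Dx^2  (order 2).
h: a_k = 0, 12, 36, 100, 300, 4508/5, …
ICs: h(0) = 0, h′(0) = 12.

f: a_k = 0, 4, 0, -8/3, 0, 8/15, …
g: a_k = 3, 9, 27, 81, 243, 729, …
f·g: L₀ = L_f ⊗_s L_g, ord ≤ 2·1.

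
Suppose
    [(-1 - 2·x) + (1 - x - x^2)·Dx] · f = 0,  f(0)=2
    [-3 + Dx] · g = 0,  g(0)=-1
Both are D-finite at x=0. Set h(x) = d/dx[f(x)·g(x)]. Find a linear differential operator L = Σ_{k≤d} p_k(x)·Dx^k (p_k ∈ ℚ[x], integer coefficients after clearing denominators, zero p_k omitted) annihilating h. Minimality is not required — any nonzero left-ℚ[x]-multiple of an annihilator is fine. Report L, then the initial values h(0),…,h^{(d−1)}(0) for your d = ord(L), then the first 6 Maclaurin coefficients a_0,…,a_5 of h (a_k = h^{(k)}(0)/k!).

f: a_k = 2, 2, 4, 6, 10, 16, …
g: a_k = -1, -3, -9/2, -9/2, -27/8, -81/40, …
Product ⇒ symmetric product L₀, ord ≤ 1.
h=h₀': d/dx-closure on L₀ ⇒ L.
L = (19 - 6·x - 21·x^2 + 6·x^3 + 9·x^4) + (-4 + 5·x + 6·x^2 - 4·x^3 - 3·x^4)·Dx  (order 1).
h: a_k = -8, -38, -108, -247, -509, -19869/20, …
ICs: h(0) = -8.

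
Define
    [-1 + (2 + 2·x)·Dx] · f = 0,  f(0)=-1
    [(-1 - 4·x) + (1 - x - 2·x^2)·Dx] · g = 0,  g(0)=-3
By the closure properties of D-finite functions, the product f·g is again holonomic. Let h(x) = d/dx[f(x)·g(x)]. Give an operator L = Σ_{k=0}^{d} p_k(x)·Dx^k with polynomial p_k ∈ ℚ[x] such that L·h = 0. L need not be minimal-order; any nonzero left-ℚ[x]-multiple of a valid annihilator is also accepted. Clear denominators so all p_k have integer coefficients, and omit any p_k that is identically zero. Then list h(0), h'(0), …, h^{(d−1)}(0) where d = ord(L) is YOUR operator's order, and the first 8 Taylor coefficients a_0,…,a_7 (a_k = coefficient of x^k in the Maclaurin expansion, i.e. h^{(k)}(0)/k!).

L = (9 + 20·x + 20·x^2) + (-2 - 2·x + 8·x^2 + 8·x^3)·Dx  (order 1).
h: a_k = 9/2, 81/4, 927/16, 5049/32, 100035/256, 482247/512, 4491963/2048, 20553993/4096, …
ICs: h(0) = 9/2.

f: a_k = -1, -1/2, 1/8, -1/16, 5/128, -7/256, 21/1024, -33/2048, …
g: a_k = -3, -3, -9, -15, -33, -63, -129, -255, …
f·g: L₀ = L_f ⊗_s L_g, ord ≤ 1·1.
h=h₀': d/dx-closure on L₀ ⇒ L.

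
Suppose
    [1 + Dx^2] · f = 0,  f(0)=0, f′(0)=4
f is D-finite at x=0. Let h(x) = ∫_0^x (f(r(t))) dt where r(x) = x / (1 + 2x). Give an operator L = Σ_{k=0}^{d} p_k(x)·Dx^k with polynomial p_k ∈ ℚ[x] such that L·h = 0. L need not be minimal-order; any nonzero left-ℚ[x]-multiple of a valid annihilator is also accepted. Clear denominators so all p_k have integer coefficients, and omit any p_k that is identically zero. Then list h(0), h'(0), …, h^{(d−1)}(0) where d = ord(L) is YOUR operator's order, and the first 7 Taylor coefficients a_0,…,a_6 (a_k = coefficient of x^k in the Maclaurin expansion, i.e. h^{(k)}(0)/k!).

L = Dx + (4 + 24·x + 48·x^2 + 32·x^3)·Dx^2 + (1 + 8·x + 24·x^2 + 32·x^3 + 16·x^4)·Dx^3  (order 3).
h: a_k = 0, 0, 2, -8/3, 23/6, -28/5, 1441/180, …
ICs: h(0) = 0, h′(0) = 0, h′′(0) = 4.

f: a_k = 0, 4, 0, -2/3, 0, 1/30, 0, …
f∘r: x↦r, Dx↦Dx/r' in L_f ⇒ L₀.
Integrate: L := L₀·Dx.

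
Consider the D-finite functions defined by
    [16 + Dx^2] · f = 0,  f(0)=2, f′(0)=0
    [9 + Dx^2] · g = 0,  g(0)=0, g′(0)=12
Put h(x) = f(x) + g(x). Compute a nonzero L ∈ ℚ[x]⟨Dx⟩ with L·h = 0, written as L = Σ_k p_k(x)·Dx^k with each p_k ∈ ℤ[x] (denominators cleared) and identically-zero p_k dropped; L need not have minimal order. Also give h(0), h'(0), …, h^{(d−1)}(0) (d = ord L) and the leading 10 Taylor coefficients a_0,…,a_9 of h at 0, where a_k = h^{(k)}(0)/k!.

L = 144 + 25·Dx^2 + Dx^4  (order 4).
h: a_k = 2, 12, -16, -18, 64/3, 81/10, -512/45, -243/140, 1024/315, 243/1120, …
ICs: h(0) = 2, h′(0) = 12, h′′(0) = -32, h′′′(0) = -108.

f: a_k = 2, 0, -16, 0, 64/3, 0, -512/45, 0, 1024/315, 0, …
g: a_k = 0, 12, 0, -18, 0, 81/10, 0, -243/140, 0, 243/1120, …
Weyl lclm of L_f,L_g ⇒ L₀ (ord ≤ 4).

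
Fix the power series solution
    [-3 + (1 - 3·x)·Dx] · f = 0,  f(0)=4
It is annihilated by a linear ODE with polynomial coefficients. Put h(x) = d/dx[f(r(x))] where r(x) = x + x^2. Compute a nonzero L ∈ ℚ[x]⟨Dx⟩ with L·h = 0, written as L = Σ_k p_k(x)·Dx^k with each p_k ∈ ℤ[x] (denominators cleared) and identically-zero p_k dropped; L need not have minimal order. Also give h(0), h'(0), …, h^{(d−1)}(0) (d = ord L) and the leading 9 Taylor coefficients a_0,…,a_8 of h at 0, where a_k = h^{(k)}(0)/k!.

L = (8 + 18·x + 18·x^2) + (-1 + x + 9·x^2 + 6·x^3)·Dx  (order 1).
h: a_k = 12, 96, 540, 2736, 12960, 58968, 260820, 1130112, 4820148, …
ICs: h(0) = 12.

f: a_k = 4, 12, 36, 108, 324, 972, 2916, 8748, 26244, …
Change of var in L_f (x↦r) gives L₀.
h=h₀': d/dx-closure on L₀ ⇒ L.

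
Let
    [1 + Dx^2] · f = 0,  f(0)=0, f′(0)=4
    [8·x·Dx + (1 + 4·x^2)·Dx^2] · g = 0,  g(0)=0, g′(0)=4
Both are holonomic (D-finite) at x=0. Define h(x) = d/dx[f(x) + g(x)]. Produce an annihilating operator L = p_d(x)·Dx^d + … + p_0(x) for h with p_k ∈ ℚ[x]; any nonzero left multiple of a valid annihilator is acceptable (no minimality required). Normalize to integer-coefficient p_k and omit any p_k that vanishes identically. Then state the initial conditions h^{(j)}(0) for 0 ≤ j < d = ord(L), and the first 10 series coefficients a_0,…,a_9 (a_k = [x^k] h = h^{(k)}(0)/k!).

f: a_k = 0, 4, 0, -2/3, 0, 1/30, 0, -1/1260, 0, 1/90720, …
g: a_k = 0, 4, 0, -16/3, 0, 64/5, 0, -256/7, 0, 1024/9, …
Weyl lclm of L_f,L_g ⇒ L₀ (ord ≤ 4).
Derive L from L₀ (diff closure).
L = (-376·x + 1600·x^3 + 128·x^5) + (-7 + 76·x^2 + 432·x^4 + 64·x^6)·Dx + (-376·x + 1600·x^3 + 128·x^5)·Dx^2 + (-7 + 76·x^2 + 432·x^4 + 64·x^6)·Dx^3  (order 3).
h: a_k = 8, 0, -18, 0, 385/6, 0, -46081/180, 0, 10321921/10080, 0, …
ICs: h(0) = 8, h′(0) = 0, h′′(0) = -36.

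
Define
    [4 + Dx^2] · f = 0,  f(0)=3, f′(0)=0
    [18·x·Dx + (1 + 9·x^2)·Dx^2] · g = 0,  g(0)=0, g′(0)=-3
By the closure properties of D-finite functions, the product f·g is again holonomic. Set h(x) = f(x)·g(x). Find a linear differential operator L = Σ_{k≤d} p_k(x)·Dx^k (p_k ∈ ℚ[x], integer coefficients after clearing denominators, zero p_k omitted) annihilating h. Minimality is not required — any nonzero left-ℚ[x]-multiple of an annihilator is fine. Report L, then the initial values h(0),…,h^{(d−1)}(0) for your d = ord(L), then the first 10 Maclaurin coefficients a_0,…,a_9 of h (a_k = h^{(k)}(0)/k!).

f: a_k = 3, 0, -6, 0, 2, 0, -4/15, 0, 2/105, 0, …
g: a_k = 0, -3, 0, 9, 0, -243/5, 0, 2187/7, 0, -2187, …
f·g: L₀ = L_f ⊗_s L_g, ord ≤ 2·2.
L = (2080 + 50256·x^2 + 89424·x^4 + 186624·x^6 + 419904·x^8) + (3168·x + 38880·x^3 + 139968·x^5 + 419904·x^7)·Dx + (572 + 13788·x^2 + 33048·x^4 + 93312·x^6 + 209952·x^8)·Dx^2 + (792·x + 9720·x^3 + 34992·x^5 + 104976·x^7)·Dx^3 + (13 + 306·x^2 + 2673·x^4 + 11664·x^6 + 26244·x^8)·Dx^4  (order 4).
h: a_k = 0, -9, 0, 45, 0, -1029/5, 0, 43669/35, 0, -298733/35, …
ICs: h(0) = 0, h′(0) = -9, h′′(0) = 0, h′′′(0) = 270.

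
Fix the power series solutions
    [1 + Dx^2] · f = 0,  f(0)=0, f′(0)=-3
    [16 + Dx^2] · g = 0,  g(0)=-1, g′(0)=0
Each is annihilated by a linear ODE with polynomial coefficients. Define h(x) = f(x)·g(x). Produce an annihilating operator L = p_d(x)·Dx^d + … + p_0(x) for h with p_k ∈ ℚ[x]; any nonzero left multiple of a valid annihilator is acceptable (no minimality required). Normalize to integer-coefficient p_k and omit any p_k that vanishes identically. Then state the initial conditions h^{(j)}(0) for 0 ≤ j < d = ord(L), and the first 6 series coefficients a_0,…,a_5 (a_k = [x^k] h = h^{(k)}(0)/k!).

L = 225 + 34·Dx^2 + Dx^4  (order 4).
h: a_k = 0, 3, 0, -49/2, 0, 1441/40, …
ICs: h(0) = 0, h′(0) = 3, h′′(0) = 0, h′′′(0) = -147.

f: a_k = 0, -3, 0, 1/2, 0, -1/40, …
g: a_k = -1, 0, 8, 0, -32/3, 0, …
Sym-product of L_f,L_g gives L₀ (≤ ord 4).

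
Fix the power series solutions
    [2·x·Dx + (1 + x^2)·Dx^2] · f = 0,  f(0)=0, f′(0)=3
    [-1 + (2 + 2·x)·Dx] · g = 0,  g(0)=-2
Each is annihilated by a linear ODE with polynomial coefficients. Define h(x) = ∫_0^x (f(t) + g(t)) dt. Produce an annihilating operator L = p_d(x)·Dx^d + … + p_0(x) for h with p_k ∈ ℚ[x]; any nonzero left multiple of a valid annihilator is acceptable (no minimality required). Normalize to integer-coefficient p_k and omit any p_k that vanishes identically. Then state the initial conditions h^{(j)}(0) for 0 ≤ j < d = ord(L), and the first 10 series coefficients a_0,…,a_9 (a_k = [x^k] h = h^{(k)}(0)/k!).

f: a_k = 0, 3, 0, -1, 0, 3/5, 0, -3/7, 0, 1/3, …
g: a_k = -2, -1, 1/4, -1/8, 5/64, -7/128, 21/512, -33/1024, 429/16384, -715/32768, …
Weyl lclm of L_f,L_g ⇒ L₀ (ord ≤ 3).
Integrate: L := L₀·Dx.
L = (-4 - 10·x + 12·x^2 + 6·x^3)·Dx^2 + (-11 - 16·x + 10·x^2 + 48·x^3 + 21·x^4)·Dx^3 + (-2 + 6·x + 12·x^2 + 12·x^3 + 14·x^4 + 6·x^5)·Dx^4  (order 4).
h: a_k = 0, -2, 1, 1/12, -9/32, 1/64, 349/3840, 3/512, -3303/57344, 143/49152, …
ICs: h(0) = 0, h′(0) = -2, h′′(0) = 2, h′′′(0) = 1/2.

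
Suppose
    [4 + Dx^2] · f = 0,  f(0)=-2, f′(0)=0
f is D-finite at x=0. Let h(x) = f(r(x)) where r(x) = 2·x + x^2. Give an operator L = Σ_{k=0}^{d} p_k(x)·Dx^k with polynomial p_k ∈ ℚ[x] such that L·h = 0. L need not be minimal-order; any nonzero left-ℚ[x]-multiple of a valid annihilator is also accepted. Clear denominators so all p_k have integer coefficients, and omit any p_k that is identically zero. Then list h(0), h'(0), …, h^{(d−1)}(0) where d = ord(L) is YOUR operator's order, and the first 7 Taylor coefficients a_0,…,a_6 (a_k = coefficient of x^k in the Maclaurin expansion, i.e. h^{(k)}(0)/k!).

f: a_k = -2, 0, 4, 0, -4/3, 0, 8/45, …
f∘r: x↦r, Dx↦Dx/r' in L_f ⇒ L₀.
L = (16 + 48·x + 48·x^2 + 16·x^3) - Dx + (1 + x)·Dx^2  (order 2).
h: a_k = -2, 0, 16, 16, -52/3, -128/3, -928/45, …
ICs: h(0) = -2, h′(0) = 0.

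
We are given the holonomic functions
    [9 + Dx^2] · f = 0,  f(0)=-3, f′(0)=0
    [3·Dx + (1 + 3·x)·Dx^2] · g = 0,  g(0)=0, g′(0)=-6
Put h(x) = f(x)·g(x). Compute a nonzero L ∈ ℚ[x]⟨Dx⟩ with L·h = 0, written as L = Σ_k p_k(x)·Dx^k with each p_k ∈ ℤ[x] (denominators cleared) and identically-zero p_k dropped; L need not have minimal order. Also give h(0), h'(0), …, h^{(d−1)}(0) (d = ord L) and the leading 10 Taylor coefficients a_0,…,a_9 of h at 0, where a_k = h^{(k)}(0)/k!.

L = (-81 + 486·x + 4617·x^2 + 11664·x^3 + 8748·x^4) + (36 + 540·x + 1944·x^2 + 1944·x^3)·Dx + (180·x + 1134·x^2 + 2592·x^3 + 1944·x^4)·Dx^2 + (4 + 60·x + 216·x^2 + 216·x^3)·Dx^3 + (1 + 14·x + 69·x^2 + 144·x^3 + 108·x^4)·Dx^4  (order 4).
h: a_k = 0, 18, -27, -27, 0, 2187/20, -2187/8, 203391/280, -80919/40, 2517237/448, …
ICs: h(0) = 0, h′(0) = 18, h′′(0) = -54, h′′′(0) = -162.

f: a_k = -3, 0, 27/2, 0, -81/8, 0, 243/80, 0, -2187/4480, 0, …
g: a_k = 0, -6, 9, -18, 81/2, -486/5, 243, -4374/7, 6561/4, -4374, …
f·g: L₀ = L_f ⊗_s L_g, ord ≤ 2·2.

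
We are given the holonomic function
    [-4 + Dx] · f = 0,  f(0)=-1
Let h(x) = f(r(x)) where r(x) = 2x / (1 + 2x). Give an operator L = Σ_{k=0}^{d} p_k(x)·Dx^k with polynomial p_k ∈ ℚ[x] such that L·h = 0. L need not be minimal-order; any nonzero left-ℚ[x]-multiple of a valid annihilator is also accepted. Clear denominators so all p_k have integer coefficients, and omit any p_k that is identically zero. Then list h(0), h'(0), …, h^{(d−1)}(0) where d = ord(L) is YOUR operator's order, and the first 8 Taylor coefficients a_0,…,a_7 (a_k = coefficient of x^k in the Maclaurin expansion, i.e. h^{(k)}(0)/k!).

f: a_k = -1, -4, -8, -32/3, -32/3, -128/15, -256/45, -1024/315, …
Substitute x→r, Dx→(1/r')Dx; clear ⇒ L₀.
L = -8 + (1 + 4·x + 4·x^2)·Dx  (order 1).
h: a_k = -1, -8, -16, 32/3, 64/3, -896/15, 2816/45, 8704/315, …
ICs: h(0) = -1.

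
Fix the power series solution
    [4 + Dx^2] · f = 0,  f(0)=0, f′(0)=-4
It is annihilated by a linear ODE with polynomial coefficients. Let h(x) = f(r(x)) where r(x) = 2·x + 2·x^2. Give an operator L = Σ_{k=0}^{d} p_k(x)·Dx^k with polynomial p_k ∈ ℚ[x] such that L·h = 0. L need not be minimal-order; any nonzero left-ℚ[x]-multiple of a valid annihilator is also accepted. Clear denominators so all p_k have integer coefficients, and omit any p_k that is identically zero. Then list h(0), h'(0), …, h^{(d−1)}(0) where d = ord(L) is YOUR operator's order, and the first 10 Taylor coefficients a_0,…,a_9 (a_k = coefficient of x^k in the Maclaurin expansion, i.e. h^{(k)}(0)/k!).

L = (16 + 96·x + 192·x^2 + 128·x^3) - 2·Dx + (1 + 2·x)·Dx^2  (order 2).
h: a_k = 0, -8, -8, 64/3, 64, 704/15, -64, -51712/315, -5632/45, 141056/2835, …
ICs: h(0) = 0, h′(0) = -8.

f: a_k = 0, -4, 0, 8/3, 0, -8/15, 0, 16/315, 0, -8/2835, …
Substitute x→r, Dx→(1/r')Dx; clear ⇒ L₀.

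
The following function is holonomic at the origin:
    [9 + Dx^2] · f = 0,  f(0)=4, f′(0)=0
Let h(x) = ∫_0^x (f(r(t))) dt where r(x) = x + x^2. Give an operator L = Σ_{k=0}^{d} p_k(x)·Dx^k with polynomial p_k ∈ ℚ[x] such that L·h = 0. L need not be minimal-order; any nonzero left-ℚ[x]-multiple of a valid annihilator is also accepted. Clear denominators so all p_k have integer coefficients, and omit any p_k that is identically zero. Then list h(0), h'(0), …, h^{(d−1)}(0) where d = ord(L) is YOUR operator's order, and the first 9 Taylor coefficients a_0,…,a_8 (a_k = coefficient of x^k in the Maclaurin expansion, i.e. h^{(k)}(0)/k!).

f: a_k = 4, 0, -18, 0, 27/2, 0, -81/20, 0, 729/1120, …
Change of var in L_f (x↦r) gives L₀.
∫: right-multiply L₀ by Dx.
L = (9 + 54·x + 108·x^2 + 72·x^3)·Dx - 2·Dx^2 + (1 + 2·x)·Dx^3  (order 3).
h: a_k = 0, 4, 0, -6, -9, -9/10, 9, 1539/140, 297/80, …
ICs: h(0) = 0, h′(0) = 4, h′′(0) = 0.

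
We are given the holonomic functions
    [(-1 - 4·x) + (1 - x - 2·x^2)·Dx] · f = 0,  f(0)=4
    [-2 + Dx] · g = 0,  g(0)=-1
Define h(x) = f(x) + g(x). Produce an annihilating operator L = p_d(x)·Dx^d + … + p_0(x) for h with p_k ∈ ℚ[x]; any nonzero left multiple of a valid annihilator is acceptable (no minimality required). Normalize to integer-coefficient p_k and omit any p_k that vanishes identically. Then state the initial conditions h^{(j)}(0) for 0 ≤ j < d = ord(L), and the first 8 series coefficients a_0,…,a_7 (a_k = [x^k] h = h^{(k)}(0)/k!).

L = (-8 - 12·x - 72·x^2 - 32·x^3) + (2 + 20·x + 36·x^2 - 16·x^3 - 16·x^4)·Dx + (1 - 7·x + 16·x^3 + 8·x^4)·Dx^2  (order 2).
h: a_k = 3, 2, 10, 56/3, 130/3, 1256/15, 7736/45, 107092/315, …
ICs: h(0) = 3, h′(0) = 2.

f: a_k = 4, 4, 12, 20, 44, 84, 172, 340, …
g: a_k = -1, -2, -2, -4/3, -2/3, -4/15, -4/45, -8/315, …
f+g: L₀ = lclm(L_f,L_g), ord ≤ 1+1.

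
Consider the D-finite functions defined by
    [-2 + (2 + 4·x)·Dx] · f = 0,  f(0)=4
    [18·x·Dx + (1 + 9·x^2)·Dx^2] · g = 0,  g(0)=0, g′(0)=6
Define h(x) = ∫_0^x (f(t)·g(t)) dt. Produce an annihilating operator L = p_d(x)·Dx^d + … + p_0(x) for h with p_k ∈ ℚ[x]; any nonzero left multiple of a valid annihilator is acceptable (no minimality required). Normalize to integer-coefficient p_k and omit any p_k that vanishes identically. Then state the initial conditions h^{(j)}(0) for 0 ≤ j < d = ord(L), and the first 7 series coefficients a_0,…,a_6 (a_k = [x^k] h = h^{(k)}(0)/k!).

L = (3 - 18·x - 9·x^2)·Dx + (-2 + 14·x + 54·x^2 + 36·x^3)·Dx^2 + (1 + 4·x + 13·x^2 + 36·x^3 + 36·x^4)·Dx^3  (order 3).
h: a_k = 0, 0, 12, 8, -21, -12, 683/10, …
ICs: h(0) = 0, h′(0) = 0, h′′(0) = 24.

f: a_k = 4, 4, -2, 2, -5/2, 7/2, -21/4, …
g: a_k = 0, 6, 0, -18, 0, 486/5, 0, …
Product ⇒ symmetric product L₀, ord ≤ 2.
∫: right-multiply L₀ by Dx.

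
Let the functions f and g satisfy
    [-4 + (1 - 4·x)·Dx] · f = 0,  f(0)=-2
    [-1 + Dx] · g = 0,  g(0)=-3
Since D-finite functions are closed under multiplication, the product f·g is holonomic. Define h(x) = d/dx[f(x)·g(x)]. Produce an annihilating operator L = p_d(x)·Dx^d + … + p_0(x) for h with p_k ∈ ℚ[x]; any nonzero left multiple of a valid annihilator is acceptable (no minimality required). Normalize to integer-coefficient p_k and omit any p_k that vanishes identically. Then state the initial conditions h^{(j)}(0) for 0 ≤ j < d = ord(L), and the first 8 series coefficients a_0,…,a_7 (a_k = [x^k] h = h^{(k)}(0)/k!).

L = (41 - 40·x + 16·x^2) + (-5 + 24·x - 16·x^2)·Dx  (order 1).
h: a_k = 30, 246, 1479, 7889, 157781/4, 757349/4, 106028861/120, 3392923553/840, …
ICs: h(0) = 30.

f: a_k = -2, -8, -32, -128, -512, -2048, -8192, -32768, …
g: a_k = -3, -3, -3/2, -1/2, -1/8, -1/40, -1/240, -1/1680, …
f·g: L₀ = L_f ⊗_s L_g, ord ≤ 1·1.
Differentiate: ansatz ord ≤ ord L₀ ⇒ L.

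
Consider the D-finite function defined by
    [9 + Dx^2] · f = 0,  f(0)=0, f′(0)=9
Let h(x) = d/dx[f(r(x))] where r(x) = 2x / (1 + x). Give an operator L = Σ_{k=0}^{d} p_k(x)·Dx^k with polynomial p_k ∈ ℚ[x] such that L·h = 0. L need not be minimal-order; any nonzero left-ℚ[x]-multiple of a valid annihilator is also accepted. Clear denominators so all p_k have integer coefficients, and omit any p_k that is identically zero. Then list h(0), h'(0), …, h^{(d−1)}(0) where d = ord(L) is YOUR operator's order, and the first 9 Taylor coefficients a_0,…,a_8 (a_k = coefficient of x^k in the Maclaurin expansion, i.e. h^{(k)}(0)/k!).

f: a_k = 0, 9, 0, -27/2, 0, 243/40, 0, -729/560, 0, …
L₀ from L_f via x↦r, Dx↦r'^{-1}Dx.
h=h₀': d/dx-closure on L₀ ⇒ L.
L = (42 + 12·x + 6·x^2) + (6 + 18·x + 18·x^2 + 6·x^3)·Dx + (1 + 4·x + 6·x^2 + 4·x^3 + x^4)·Dx^2  (order 2).
h: a_k = 18, -36, -270, 1224, -2178, 540, 40158/5, -135504/5, 379242/7, …
ICs: h(0) = 18, h′(0) = -36.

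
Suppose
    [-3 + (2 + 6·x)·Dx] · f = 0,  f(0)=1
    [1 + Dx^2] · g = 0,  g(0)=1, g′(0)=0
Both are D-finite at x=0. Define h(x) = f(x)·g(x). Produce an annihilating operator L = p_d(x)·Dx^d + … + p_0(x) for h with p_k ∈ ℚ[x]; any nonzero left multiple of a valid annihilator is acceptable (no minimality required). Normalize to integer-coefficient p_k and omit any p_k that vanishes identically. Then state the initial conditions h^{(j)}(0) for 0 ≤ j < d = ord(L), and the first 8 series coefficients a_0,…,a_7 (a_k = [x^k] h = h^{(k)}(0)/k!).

L = (31 + 24·x + 36·x^2) + (-12 - 36·x)·Dx + (4 + 24·x + 36·x^2)·Dx^2  (order 2).
h: a_k = 1, 3/2, -13/8, 15/16, -983/384, 1501/256, -618229/46080, 982601/30720, …
ICs: h(0) = 1, h′(0) = 3/2.

f: a_k = 1, 3/2, -9/8, 27/16, -405/128, 1701/256, -15309/1024, 72171/2048, …
g: a_k = 1, 0, -1/2, 0, 1/24, 0, -1/720, 0, …
L₀ := L_f ⊗_s L_g (sym. prod.), ord ≤ 2.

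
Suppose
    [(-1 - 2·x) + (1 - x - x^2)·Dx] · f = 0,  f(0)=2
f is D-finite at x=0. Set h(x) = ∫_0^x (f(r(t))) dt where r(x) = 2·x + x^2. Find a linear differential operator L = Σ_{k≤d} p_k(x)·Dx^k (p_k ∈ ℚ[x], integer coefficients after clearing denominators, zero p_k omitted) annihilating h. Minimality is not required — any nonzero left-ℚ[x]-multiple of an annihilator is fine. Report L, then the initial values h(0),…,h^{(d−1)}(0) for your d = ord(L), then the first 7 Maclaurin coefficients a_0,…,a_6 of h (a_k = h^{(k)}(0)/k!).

f: a_k = 2, 2, 4, 6, 10, 16, 26, …
Substitute x→r, Dx→(1/r')Dx; clear ⇒ L₀.
h=∫₀ˣh₀: take L = L₀·Dx.
L = (2 + 10·x + 12·x^2 + 4·x^3)·Dx + (-1 + 2·x + 5·x^2 + 4·x^3 + x^4)·Dx^2  (order 2).
h: a_k = 0, 2, 2, 6, 16, 236/5, 434/3, …
ICs: h(0) = 0, h′(0) = 2.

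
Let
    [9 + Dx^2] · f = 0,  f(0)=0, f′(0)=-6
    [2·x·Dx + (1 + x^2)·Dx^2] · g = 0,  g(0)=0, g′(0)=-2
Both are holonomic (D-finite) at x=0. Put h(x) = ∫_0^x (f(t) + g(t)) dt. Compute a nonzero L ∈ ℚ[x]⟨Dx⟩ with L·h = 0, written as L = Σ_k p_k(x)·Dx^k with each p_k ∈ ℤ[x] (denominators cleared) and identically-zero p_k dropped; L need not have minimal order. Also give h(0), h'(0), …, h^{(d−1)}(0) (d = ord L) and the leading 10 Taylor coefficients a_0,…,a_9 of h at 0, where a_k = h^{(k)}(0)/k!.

f: a_k = 0, -6, 0, 9, 0, -81/20, 0, 243/280, 0, -243/2240, …
g: a_k = 0, -2, 0, 2/3, 0, -2/5, 0, 2/7, 0, -2/9, …
Sum ⇒ L₀ = lclm(L_f,L_g) in ℚ(x)⟨Dx⟩.
∫: right-multiply L₀ by Dx.
L = (-54·x + 540·x^3 + 162·x^5)·Dx^2 + (63 + 279·x^2 + 297·x^4 + 81·x^6)·Dx^3 + (-6·x + 60·x^3 + 18·x^5)·Dx^4 + (7 + 31·x^2 + 33·x^4 + 9·x^6)·Dx^5  (order 5).
h: a_k = 0, 0, -4, 0, 29/12, 0, -89/120, 0, 323/2240, 0, …
ICs: h(0) = 0, h′(0) = 0, h′′(0) = -8, h′′′(0) = 0, h′′′′(0) = 58.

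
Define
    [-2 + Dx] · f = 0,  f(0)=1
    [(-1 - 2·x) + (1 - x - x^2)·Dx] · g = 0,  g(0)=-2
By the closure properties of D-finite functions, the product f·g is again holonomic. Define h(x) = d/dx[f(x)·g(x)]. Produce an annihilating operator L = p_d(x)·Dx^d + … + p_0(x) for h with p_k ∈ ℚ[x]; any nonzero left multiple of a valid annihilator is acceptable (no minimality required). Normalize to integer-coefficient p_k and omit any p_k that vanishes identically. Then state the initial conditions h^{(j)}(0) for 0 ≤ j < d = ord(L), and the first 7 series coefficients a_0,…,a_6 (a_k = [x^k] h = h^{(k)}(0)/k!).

L = (12 + 2·x - 10·x^2 + 4·x^4) + (-3 + 3·x + 5·x^2 - 2·x^3 - 2·x^4)·Dx  (order 1).
h: a_k = -6, -24, -62, -136, -276, -8044/15, -5062/5, …
ICs: h(0) = -6.

f: a_k = 1, 2, 2, 4/3, 2/3, 4/15, 4/45, …
g: a_k = -2, -2, -4, -6, -10, -16, -26, …
h₀=f·g: eliminate ⇒ L₀, order ≤ 1·1.
h=h₀': d/dx-closure on L₀ ⇒ L.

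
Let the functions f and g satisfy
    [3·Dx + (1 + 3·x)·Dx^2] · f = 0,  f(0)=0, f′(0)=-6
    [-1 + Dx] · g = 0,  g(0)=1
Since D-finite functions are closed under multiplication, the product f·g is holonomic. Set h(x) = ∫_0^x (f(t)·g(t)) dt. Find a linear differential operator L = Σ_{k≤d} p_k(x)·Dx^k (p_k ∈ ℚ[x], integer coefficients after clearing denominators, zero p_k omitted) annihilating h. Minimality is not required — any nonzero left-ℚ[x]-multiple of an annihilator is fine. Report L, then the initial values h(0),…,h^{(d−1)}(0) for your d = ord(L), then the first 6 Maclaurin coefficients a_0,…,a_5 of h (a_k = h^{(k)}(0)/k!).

L = (-2 + 3·x)·Dx + (1 - 6·x)·Dx^2 + (1 + 3·x)·Dx^3  (order 3).
h: a_k = 0, 0, -3, 1, -3, 26/5, …
ICs: h(0) = 0, h′(0) = 0, h′′(0) = -6.

f: a_k = 0, -6, 9, -18, 81/2, -486/5, …
g: a_k = 1, 1, 1/2, 1/6, 1/24, 1/120, …
h₀=f·g: eliminate ⇒ L₀, order ≤ 2·1.
∫: right-multiply L₀ by Dx.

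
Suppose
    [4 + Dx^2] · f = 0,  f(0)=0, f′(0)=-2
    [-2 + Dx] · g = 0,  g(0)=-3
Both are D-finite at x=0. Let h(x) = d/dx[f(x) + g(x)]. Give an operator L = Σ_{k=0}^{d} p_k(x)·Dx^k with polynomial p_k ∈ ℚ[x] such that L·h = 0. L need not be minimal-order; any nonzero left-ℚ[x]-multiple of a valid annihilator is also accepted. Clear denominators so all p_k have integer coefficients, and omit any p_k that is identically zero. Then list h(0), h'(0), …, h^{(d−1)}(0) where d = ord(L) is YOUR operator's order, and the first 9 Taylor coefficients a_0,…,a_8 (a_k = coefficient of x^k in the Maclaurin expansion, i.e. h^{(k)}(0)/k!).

f: a_k = 0, -2, 0, 4/3, 0, -4/15, 0, 8/315, 0, …
g: a_k = -3, -6, -6, -4, -2, -4/5, -4/15, -8/105, -2/105, …
L₀ := lclm(L_f,L_g); ord L₀ ≤ 2+1.
h₀' ⇒ L via d/dx closure of L₀.
L = 8 - 4·Dx + 2·Dx^2 - Dx^3  (order 3).
h: a_k = -8, -12, -8, -8, -16/3, -8/5, -16/45, -16/105, -16/315, …
ICs: h(0) = -8, h′(0) = -12, h′′(0) = -16.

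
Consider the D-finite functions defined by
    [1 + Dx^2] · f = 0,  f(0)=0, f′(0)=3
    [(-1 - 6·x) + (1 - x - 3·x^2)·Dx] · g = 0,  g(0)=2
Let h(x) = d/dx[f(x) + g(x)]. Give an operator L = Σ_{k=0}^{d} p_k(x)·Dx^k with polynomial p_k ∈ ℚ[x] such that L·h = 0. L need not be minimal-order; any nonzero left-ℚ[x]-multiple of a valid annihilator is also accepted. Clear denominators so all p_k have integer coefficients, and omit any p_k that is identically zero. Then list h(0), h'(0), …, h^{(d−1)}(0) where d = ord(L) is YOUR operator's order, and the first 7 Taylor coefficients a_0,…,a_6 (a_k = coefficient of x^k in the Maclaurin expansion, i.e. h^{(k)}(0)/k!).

L = (464 + 2522·x + 8618·x^2 + 6330·x^3 + 9630·x^4 + 486·x^5 + 486·x^6) + (-43 - 249·x + 114·x^2 + 559·x^3 + 1500·x^4 + 1863·x^5 + 189·x^6 + 162·x^7)·Dx + (464 + 2522·x + 8618·x^2 + 6330·x^3 + 9630·x^4 + 486·x^5 + 486·x^6)·Dx^2 + (-43 - 249·x + 114·x^2 + 559·x^3 + 1500·x^4 + 1863·x^5 + 189·x^6 + 162·x^7)·Dx^3  (order 3).
h: a_k = 5, 16, 81/2, 152, 3201/8, 1164, 729119/240, …
ICs: h(0) = 5, h′(0) = 16, h′′(0) = 81.

f: a_k = 0, 3, 0, -1/2, 0, 1/40, 0, …
g: a_k = 2, 2, 8, 14, 38, 80, 194, …
Sum ⇒ L₀ = lclm(L_f,L_g) in ℚ(x)⟨Dx⟩.
Differentiate: ansatz ord ≤ ord L₀ ⇒ L.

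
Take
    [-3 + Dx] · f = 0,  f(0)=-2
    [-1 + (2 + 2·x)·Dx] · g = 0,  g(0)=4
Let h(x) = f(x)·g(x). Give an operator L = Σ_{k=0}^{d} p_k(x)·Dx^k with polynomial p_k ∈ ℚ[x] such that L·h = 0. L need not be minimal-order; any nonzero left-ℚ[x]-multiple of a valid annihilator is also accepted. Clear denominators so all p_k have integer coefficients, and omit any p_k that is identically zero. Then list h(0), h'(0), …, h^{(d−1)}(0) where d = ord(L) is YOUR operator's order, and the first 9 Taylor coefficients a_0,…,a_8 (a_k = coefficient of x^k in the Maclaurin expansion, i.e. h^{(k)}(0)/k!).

f: a_k = -2, -6, -9, -9, -27/4, -81/20, -81/40, -243/280, -729/2240, …
g: a_k = 4, 2, -1/2, 1/4, -5/32, 7/64, -21/256, 33/512, -429/8192, …
f·g: L₀ = L_f ⊗_s L_g, ord ≤ 1·1.
L = (-7 - 6·x) + (2 + 2·x)·Dx  (order 1).
h: a_k = -8, -28, -47, -103/2, -667/16, -4277/160, -9063/640, -57333/8960, -51423/20480, …
ICs: h(0) = -8.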